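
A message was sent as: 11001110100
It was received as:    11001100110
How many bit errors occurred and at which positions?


XOR: 00000010010

2 error(s) at position(s): 6, 9


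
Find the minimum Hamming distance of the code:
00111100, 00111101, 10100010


Comparing all pairs, minimum distance: 1
Can detect 0 errors, correct 0 errors

1


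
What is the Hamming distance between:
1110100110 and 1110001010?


XOR: 0000101100
Count of 1s: 3

3


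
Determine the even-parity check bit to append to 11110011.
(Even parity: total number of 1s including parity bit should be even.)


Number of 1s in data: 6
Parity bit: 0

0


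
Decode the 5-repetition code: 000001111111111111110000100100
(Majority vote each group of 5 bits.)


Groups: 00000, 11111, 11111, 11111, 00001, 00100
Majority votes: 011100

011100


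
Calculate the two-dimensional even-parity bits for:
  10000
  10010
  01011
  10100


Row parities: 1010
Column parities: 11101

Row P: 1010, Col P: 11101, Corner: 0


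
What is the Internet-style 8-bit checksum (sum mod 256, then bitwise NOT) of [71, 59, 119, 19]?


Sum = 268 mod 256 = 12
Complement = 243

243


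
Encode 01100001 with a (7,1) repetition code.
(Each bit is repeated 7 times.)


Each bit -> 7 copies

00000001111111111111100000000000000000000000000001111111


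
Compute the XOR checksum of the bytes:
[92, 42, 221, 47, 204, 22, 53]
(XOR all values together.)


XOR chain: 92 ^ 42 ^ 221 ^ 47 ^ 204 ^ 22 ^ 53 = 107

107


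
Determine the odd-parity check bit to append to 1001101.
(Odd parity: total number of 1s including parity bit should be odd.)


Number of 1s in data: 4
Parity bit: 1

1


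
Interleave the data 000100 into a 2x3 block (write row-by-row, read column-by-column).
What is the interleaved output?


Matrix:
  000
  100
Read columns: 010000

010000


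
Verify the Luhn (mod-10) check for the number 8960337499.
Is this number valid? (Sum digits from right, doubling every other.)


Luhn sum = 55
55 mod 10 = 5

Invalid (Luhn sum mod 10 = 5)


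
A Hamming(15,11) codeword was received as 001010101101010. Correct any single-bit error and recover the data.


Syndrome = 0: no error detected

Data: 11011101010 (no errors)


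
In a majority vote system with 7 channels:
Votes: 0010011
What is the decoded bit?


Ones: 3 out of 7
Threshold: 4

0 (3/7 voted 1)


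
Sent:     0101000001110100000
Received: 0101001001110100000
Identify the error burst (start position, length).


XOR: 0000001000000000000

Burst at position 6, length 1


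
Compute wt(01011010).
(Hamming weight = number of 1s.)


Counting 1s in 01011010

4


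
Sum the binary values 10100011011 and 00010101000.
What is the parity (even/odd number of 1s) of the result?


10100011011 = 1307
00010101000 = 168
Sum = 1475 = 10111000011
1s count = 6

even parity (6 ones in 10111000011)


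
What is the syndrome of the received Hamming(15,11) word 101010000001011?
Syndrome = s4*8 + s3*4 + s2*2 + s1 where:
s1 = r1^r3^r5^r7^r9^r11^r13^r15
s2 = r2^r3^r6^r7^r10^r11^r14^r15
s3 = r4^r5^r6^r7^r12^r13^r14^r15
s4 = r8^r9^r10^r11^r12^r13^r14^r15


s1=0, s2=1, s3=0, s4=1

Syndrome = 10 (error at position 10)


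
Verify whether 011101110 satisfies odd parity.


Number of 1s: 6

No, parity error (6 ones)


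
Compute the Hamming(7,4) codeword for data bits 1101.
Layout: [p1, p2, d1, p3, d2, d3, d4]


Parity bits: p1=1, p2=0, p3=0

1010101


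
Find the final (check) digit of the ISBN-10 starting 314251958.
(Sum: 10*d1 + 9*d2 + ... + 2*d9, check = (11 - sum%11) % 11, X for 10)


Weighted sum: 187
187 mod 11 = 0

Check digit: 0


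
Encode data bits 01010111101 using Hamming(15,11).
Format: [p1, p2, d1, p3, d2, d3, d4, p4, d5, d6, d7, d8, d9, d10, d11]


Parity bits: p1=1, p2=0, p3=1, p4=1

100110110111101


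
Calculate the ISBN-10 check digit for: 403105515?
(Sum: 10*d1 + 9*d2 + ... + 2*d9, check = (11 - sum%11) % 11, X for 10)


Weighted sum: 129
129 mod 11 = 8

Check digit: 3


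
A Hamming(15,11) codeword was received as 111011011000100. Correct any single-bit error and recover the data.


Syndrome = 15: error at position 15

Data: 11101000101 (corrected bit 15)


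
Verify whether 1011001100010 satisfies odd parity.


Number of 1s: 6

No, parity error (6 ones)


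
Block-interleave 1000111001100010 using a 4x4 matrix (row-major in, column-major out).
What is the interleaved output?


Matrix:
  1000
  1110
  0110
  0010
Read columns: 1100011001110000

1100011001110000


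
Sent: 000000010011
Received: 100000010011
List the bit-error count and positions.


XOR: 100000000000

1 error(s) at position(s): 0


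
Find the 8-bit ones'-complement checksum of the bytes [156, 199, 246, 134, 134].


Sum = 869 mod 256 = 101
Complement = 154

154


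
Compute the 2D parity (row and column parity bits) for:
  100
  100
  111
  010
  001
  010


Row parities: 111111
Column parities: 110

Row P: 111111, Col P: 110, Corner: 0


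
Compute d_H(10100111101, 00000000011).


XOR: 10100111110
Count of 1s: 7

7


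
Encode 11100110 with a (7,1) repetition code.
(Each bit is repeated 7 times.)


Each bit -> 7 copies

11111111111111111111100000000000000111111111111110000000


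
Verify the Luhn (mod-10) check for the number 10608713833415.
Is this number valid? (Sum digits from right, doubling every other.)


Luhn sum = 51
51 mod 10 = 1

Invalid (Luhn sum mod 10 = 1)


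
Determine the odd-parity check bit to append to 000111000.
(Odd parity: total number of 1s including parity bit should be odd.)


Number of 1s in data: 3
Parity bit: 0

0


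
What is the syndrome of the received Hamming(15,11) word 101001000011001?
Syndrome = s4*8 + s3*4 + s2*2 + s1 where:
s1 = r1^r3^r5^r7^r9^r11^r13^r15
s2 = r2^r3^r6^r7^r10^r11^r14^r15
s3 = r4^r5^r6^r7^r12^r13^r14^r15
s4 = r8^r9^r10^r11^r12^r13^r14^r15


s1=0, s2=0, s3=1, s4=1

Syndrome = 12 (error at position 12)


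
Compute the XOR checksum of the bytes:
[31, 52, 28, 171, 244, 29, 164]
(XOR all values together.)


XOR chain: 31 ^ 52 ^ 28 ^ 171 ^ 244 ^ 29 ^ 164 = 209

209


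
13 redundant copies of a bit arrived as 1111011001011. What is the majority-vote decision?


Ones: 9 out of 13
Threshold: 7

1 (9/13 voted 1)


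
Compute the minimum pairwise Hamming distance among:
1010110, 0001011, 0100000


Comparing all pairs, minimum distance: 4
Can detect 3 errors, correct 1 errors

4


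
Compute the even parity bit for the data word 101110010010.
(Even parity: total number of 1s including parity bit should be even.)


Number of 1s in data: 6
Parity bit: 0

0


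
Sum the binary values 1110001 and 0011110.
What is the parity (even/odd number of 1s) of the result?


1110001 = 113
0011110 = 30
Sum = 143 = 10001111
1s count = 5

odd parity (5 ones in 10001111)


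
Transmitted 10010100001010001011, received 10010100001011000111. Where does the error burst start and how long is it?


XOR: 00000000000001001100

Burst at position 13, length 5


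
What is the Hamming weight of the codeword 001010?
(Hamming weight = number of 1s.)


Counting 1s in 001010

2


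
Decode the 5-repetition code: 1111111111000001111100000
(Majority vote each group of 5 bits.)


Groups: 11111, 11111, 00000, 11111, 00000
Majority votes: 11010

11010


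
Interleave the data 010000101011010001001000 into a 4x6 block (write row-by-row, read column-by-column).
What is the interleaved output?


Matrix:
  010000
  101011
  010001
  001000
Read columns: 010010100101000001000110

010010100101000001000110


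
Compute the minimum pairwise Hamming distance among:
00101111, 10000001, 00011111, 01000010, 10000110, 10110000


Comparing all pairs, minimum distance: 2
Can detect 1 errors, correct 0 errors

2


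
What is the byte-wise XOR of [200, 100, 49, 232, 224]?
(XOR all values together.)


XOR chain: 200 ^ 100 ^ 49 ^ 232 ^ 224 = 149

149


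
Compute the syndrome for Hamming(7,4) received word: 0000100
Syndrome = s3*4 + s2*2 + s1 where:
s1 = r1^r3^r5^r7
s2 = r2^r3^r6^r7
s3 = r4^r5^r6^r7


s1=1, s2=0, s3=1

Syndrome = 5 (error at position 5)


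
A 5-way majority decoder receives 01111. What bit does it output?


Ones: 4 out of 5
Threshold: 3

1 (4/5 voted 1)


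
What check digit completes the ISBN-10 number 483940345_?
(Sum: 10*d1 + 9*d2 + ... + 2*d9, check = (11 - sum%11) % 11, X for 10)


Weighted sum: 257
257 mod 11 = 4

Check digit: 7


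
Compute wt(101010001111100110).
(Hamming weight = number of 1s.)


Counting 1s in 101010001111100110

10


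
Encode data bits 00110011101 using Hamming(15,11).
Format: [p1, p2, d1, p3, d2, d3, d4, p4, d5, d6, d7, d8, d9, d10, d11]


Parity bits: p1=0, p2=0, p3=1, p4=0

000101100011101


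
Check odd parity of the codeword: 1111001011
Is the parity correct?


Number of 1s: 7

Yes, parity is correct (7 ones)


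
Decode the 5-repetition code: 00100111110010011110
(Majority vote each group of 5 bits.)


Groups: 00100, 11111, 00100, 11110
Majority votes: 0101

0101


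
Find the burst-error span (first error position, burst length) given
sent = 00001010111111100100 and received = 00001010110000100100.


XOR: 00000000001111000000

Burst at position 10, length 4


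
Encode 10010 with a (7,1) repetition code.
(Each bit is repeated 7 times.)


Each bit -> 7 copies

11111110000000000000011111110000000


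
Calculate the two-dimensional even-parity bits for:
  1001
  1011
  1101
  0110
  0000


Row parities: 01100
Column parities: 1001

Row P: 01100, Col P: 1001, Corner: 0


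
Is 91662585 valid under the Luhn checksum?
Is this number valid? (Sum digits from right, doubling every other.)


Luhn sum = 40
40 mod 10 = 0

Valid (Luhn sum mod 10 = 0)


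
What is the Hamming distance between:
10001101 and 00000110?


XOR: 10001011
Count of 1s: 4

4


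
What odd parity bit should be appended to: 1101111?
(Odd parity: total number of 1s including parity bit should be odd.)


Number of 1s in data: 6
Parity bit: 1

1


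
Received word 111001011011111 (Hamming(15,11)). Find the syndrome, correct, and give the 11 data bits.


Syndrome = 12: error at position 12

Data: 10101010111 (corrected bit 12)


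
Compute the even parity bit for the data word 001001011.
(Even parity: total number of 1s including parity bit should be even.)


Number of 1s in data: 4
Parity bit: 0

0


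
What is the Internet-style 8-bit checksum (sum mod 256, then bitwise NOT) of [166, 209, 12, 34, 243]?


Sum = 664 mod 256 = 152
Complement = 103

103


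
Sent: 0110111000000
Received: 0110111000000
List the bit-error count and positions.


XOR: 0000000000000

0 errors (received matches sent)


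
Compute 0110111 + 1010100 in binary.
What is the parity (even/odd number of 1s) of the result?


0110111 = 55
1010100 = 84
Sum = 139 = 10001011
1s count = 4

even parity (4 ones in 10001011)


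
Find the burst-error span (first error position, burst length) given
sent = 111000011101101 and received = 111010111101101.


XOR: 000010100000000

Burst at position 4, length 3


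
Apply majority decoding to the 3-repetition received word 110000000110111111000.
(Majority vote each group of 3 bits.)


Groups: 110, 000, 000, 110, 111, 111, 000
Majority votes: 1001110

1001110


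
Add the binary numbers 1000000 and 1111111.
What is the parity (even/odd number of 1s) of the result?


1000000 = 64
1111111 = 127
Sum = 191 = 10111111
1s count = 7

odd parity (7 ones in 10111111)


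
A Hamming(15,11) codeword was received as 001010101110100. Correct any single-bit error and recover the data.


Syndrome = 4: error at position 4

Data: 11011110100 (corrected bit 4)


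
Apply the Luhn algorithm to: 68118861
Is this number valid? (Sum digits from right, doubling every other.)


Luhn sum = 33
33 mod 10 = 3

Invalid (Luhn sum mod 10 = 3)


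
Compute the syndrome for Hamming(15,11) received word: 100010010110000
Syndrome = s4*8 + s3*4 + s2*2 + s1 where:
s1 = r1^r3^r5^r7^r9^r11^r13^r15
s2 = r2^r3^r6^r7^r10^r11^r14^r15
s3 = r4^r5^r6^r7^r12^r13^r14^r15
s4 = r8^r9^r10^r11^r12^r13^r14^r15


s1=1, s2=0, s3=1, s4=1

Syndrome = 13 (error at position 13)


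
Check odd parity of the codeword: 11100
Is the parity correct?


Number of 1s: 3

Yes, parity is correct (3 ones)


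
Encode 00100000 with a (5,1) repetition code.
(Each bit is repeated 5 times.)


Each bit -> 5 copies

0000000000111110000000000000000000000000


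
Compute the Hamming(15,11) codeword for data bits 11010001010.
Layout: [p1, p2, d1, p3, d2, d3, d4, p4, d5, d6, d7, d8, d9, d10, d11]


Parity bits: p1=1, p2=1, p3=0, p4=0

111010100001010


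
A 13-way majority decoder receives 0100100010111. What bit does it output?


Ones: 6 out of 13
Threshold: 7

0 (6/13 voted 1)


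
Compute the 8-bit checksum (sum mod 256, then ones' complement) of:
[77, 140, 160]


Sum = 377 mod 256 = 121
Complement = 134

134


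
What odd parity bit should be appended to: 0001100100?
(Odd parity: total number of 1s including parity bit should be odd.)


Number of 1s in data: 3
Parity bit: 0

0


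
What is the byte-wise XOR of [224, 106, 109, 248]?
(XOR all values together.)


XOR chain: 224 ^ 106 ^ 109 ^ 248 = 31

31


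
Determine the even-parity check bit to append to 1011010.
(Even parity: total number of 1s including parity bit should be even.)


Number of 1s in data: 4
Parity bit: 0

0


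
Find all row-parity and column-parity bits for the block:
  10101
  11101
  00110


Row parities: 100
Column parities: 01110

Row P: 100, Col P: 01110, Corner: 1


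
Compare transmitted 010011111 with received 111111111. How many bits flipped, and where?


XOR: 101100000

3 error(s) at position(s): 0, 2, 3


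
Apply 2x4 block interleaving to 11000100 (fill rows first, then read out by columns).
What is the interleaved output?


Matrix:
  1100
  0100
Read columns: 10110000

10110000


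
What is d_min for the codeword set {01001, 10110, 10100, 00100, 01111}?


Comparing all pairs, minimum distance: 1
Can detect 0 errors, correct 0 errors

1


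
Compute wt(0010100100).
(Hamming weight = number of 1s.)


Counting 1s in 0010100100

3


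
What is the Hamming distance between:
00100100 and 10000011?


XOR: 10100111
Count of 1s: 5

5


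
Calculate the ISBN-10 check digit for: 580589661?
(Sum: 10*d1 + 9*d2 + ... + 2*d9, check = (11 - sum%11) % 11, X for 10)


Weighted sum: 294
294 mod 11 = 8

Check digit: 3


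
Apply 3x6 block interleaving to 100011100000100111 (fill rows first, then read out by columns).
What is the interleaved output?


Matrix:
  100011
  100000
  100111
Read columns: 111000000001101101

111000000001101101


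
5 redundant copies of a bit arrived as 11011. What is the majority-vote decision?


Ones: 4 out of 5
Threshold: 3

1 (4/5 voted 1)


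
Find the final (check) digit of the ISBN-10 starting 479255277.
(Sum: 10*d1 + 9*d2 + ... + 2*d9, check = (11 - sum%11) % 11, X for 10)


Weighted sum: 287
287 mod 11 = 1

Check digit: X


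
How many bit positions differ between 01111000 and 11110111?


XOR: 10001111
Count of 1s: 5

5


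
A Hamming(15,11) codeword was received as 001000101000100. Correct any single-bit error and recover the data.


Syndrome = 0: no error detected

Data: 10011000100 (no errors)


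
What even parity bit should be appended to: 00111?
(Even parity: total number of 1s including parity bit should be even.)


Number of 1s in data: 3
Parity bit: 1

1


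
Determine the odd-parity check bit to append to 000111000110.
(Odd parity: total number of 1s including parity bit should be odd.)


Number of 1s in data: 5
Parity bit: 0

0


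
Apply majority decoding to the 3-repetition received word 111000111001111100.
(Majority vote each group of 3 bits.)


Groups: 111, 000, 111, 001, 111, 100
Majority votes: 101010

101010


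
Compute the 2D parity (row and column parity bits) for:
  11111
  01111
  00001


Row parities: 101
Column parities: 10001

Row P: 101, Col P: 10001, Corner: 0


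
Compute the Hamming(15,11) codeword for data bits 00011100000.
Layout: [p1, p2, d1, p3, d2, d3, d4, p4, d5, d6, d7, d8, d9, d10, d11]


Parity bits: p1=0, p2=0, p3=1, p4=0

000100101100000


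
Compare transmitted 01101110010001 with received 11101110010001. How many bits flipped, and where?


XOR: 10000000000000

1 error(s) at position(s): 0


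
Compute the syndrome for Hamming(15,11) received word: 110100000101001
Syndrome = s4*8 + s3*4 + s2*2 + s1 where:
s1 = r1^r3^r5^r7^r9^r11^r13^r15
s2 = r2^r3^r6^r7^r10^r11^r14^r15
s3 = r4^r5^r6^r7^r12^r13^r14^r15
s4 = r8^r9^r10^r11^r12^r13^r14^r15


s1=0, s2=1, s3=1, s4=1

Syndrome = 14 (error at position 14)


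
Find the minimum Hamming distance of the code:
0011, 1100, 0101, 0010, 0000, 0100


Comparing all pairs, minimum distance: 1
Can detect 0 errors, correct 0 errors

1


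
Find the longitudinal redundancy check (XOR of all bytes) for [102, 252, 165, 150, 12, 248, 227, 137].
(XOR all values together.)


XOR chain: 102 ^ 252 ^ 165 ^ 150 ^ 12 ^ 248 ^ 227 ^ 137 = 55

55


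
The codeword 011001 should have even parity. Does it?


Number of 1s: 3

No, parity error (3 ones)


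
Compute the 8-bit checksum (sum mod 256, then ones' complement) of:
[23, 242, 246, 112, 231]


Sum = 854 mod 256 = 86
Complement = 169

169


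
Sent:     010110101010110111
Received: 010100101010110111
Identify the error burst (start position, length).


XOR: 000010000000000000

Burst at position 4, length 1


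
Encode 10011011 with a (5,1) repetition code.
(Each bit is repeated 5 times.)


Each bit -> 5 copies

1111100000000001111111111000001111111111


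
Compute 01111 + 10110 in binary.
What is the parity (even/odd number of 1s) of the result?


01111 = 15
10110 = 22
Sum = 37 = 100101
1s count = 3

odd parity (3 ones in 100101)


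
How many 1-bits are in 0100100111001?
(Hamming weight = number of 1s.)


Counting 1s in 0100100111001

6


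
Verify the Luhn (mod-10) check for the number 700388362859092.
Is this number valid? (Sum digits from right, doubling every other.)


Luhn sum = 68
68 mod 10 = 8

Invalid (Luhn sum mod 10 = 8)


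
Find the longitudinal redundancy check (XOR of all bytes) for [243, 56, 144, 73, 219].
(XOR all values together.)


XOR chain: 243 ^ 56 ^ 144 ^ 73 ^ 219 = 201

201


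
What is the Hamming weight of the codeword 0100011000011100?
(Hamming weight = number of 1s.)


Counting 1s in 0100011000011100

6


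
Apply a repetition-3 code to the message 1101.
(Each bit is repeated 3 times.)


Each bit -> 3 copies

111111000111


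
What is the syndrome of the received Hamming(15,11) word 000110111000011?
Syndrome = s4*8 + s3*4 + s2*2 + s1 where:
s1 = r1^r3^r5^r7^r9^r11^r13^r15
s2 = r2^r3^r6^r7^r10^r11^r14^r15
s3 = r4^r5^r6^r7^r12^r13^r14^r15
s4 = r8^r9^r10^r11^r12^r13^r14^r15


s1=0, s2=1, s3=1, s4=0

Syndrome = 6 (error at position 6)


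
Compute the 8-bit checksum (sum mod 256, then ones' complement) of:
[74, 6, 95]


Sum = 175 mod 256 = 175
Complement = 80

80


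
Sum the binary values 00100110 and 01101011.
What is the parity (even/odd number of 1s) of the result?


00100110 = 38
01101011 = 107
Sum = 145 = 10010001
1s count = 3

odd parity (3 ones in 10010001)


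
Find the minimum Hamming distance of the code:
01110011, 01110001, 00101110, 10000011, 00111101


Comparing all pairs, minimum distance: 1
Can detect 0 errors, correct 0 errors

1


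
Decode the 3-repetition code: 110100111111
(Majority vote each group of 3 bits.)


Groups: 110, 100, 111, 111
Majority votes: 1011

1011


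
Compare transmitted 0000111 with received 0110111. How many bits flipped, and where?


XOR: 0110000

2 error(s) at position(s): 1, 2


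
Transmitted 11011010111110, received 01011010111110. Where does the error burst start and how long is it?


XOR: 10000000000000

Burst at position 0, length 1


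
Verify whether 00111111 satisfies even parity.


Number of 1s: 6

Yes, parity is correct (6 ones)


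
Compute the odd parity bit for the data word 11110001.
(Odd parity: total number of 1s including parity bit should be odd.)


Number of 1s in data: 5
Parity bit: 0

0


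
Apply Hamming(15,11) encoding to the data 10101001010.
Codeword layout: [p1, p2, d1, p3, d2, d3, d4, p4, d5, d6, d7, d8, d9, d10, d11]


Parity bits: p1=0, p2=1, p3=1, p4=1

011101011001010


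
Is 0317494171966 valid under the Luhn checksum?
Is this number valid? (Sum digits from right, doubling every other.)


Luhn sum = 58
58 mod 10 = 8

Invalid (Luhn sum mod 10 = 8)


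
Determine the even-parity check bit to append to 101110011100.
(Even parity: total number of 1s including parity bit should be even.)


Number of 1s in data: 7
Parity bit: 1

1


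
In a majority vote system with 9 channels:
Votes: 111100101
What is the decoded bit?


Ones: 6 out of 9
Threshold: 5

1 (6/9 voted 1)


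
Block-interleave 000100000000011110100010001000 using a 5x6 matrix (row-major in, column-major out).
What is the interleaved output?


Matrix:
  000100
  000000
  011110
  100010
  001000
Read columns: 000100010000101101000011000000

000100010000101101000011000000


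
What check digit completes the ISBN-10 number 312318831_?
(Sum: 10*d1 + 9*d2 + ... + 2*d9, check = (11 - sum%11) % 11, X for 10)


Weighted sum: 165
165 mod 11 = 0

Check digit: 0


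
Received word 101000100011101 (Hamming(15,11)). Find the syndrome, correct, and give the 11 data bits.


Syndrome = 0: no error detected

Data: 10010011101 (no errors)


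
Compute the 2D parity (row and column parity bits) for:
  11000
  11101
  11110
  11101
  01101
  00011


Row parities: 000010
Column parities: 01000

Row P: 000010, Col P: 01000, Corner: 1


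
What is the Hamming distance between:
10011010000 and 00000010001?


XOR: 10011000001
Count of 1s: 4

4


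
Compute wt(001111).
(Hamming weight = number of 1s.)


Counting 1s in 001111

4


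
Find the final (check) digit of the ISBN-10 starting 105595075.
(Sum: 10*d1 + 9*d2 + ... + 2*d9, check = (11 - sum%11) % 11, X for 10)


Weighted sum: 195
195 mod 11 = 8

Check digit: 3


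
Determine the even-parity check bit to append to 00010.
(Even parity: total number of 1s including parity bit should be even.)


Number of 1s in data: 1
Parity bit: 1

1


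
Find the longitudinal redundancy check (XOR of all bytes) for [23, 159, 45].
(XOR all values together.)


XOR chain: 23 ^ 159 ^ 45 = 165

165


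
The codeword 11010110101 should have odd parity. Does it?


Number of 1s: 7

Yes, parity is correct (7 ones)


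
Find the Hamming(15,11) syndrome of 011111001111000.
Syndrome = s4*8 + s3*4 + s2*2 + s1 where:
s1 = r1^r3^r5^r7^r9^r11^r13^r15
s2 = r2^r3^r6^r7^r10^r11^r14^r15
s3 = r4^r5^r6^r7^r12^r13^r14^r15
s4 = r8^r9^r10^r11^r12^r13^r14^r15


s1=0, s2=1, s3=0, s4=0

Syndrome = 2 (error at position 2)


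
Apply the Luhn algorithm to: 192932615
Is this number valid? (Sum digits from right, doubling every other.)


Luhn sum = 41
41 mod 10 = 1

Invalid (Luhn sum mod 10 = 1)


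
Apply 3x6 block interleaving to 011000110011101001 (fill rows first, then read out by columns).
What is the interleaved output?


Matrix:
  011000
  110011
  101001
Read columns: 011110101000010011

011110101000010011


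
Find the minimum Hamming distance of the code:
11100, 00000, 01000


Comparing all pairs, minimum distance: 1
Can detect 0 errors, correct 0 errors

1


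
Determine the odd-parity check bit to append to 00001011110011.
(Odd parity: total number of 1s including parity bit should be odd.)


Number of 1s in data: 7
Parity bit: 0

0


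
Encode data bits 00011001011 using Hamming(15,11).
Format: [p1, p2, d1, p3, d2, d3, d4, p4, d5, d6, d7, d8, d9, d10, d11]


Parity bits: p1=1, p2=1, p3=0, p4=0

110000101001011


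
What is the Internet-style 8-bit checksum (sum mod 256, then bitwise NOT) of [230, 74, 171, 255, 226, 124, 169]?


Sum = 1249 mod 256 = 225
Complement = 30

30


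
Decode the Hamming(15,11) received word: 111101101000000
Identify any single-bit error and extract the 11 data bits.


Syndrome = 12: error at position 12

Data: 10111001000 (corrected bit 12)


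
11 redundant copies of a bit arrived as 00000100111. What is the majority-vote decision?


Ones: 4 out of 11
Threshold: 6

0 (4/11 voted 1)


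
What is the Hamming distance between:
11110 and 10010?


XOR: 01100
Count of 1s: 2

2


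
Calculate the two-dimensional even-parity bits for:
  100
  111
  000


Row parities: 110
Column parities: 011

Row P: 110, Col P: 011, Corner: 0


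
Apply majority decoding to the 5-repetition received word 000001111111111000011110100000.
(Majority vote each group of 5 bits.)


Groups: 00000, 11111, 11111, 00001, 11101, 00000
Majority votes: 011010

011010


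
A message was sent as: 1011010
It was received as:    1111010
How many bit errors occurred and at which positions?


XOR: 0100000

1 error(s) at position(s): 1


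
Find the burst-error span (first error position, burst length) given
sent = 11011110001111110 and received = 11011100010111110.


XOR: 00000010011000000

Burst at position 6, length 5


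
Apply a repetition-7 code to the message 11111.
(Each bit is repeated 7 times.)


Each bit -> 7 copies

11111111111111111111111111111111111


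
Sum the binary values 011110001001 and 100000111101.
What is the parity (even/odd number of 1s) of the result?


011110001001 = 1929
100000111101 = 2109
Sum = 4038 = 111111000110
1s count = 8

even parity (8 ones in 111111000110)


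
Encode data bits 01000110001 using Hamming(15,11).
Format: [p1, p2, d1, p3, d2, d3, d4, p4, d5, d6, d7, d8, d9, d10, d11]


Parity bits: p1=1, p2=1, p3=0, p4=1

110010010110001


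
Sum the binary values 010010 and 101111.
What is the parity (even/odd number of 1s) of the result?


010010 = 18
101111 = 47
Sum = 65 = 1000001
1s count = 2

even parity (2 ones in 1000001)


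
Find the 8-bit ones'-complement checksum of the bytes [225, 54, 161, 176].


Sum = 616 mod 256 = 104
Complement = 151

151


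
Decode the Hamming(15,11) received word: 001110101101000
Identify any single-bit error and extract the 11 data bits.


Syndrome = 10: error at position 10

Data: 11011001000 (corrected bit 10)


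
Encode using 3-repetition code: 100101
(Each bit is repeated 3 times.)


Each bit -> 3 copies

111000000111000111


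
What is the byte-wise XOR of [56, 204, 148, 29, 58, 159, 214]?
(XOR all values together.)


XOR chain: 56 ^ 204 ^ 148 ^ 29 ^ 58 ^ 159 ^ 214 = 14

14


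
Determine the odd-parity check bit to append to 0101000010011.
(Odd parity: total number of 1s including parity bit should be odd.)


Number of 1s in data: 5
Parity bit: 0

0


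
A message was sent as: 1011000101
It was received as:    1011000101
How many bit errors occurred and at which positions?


XOR: 0000000000

0 errors (received matches sent)


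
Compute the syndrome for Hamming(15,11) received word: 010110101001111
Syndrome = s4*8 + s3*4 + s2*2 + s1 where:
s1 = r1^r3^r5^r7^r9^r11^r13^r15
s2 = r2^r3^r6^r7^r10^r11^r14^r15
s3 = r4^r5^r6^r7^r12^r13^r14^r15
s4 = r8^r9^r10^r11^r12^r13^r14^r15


s1=1, s2=0, s3=1, s4=1

Syndrome = 13 (error at position 13)


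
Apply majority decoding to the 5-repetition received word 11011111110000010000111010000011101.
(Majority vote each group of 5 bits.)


Groups: 11011, 11111, 00000, 10000, 11101, 00000, 11101
Majority votes: 1100101

1100101


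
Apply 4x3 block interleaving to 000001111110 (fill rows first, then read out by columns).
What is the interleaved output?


Matrix:
  000
  001
  111
  110
Read columns: 001100110110

001100110110


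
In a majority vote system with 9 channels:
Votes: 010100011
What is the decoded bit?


Ones: 4 out of 9
Threshold: 5

0 (4/9 voted 1)


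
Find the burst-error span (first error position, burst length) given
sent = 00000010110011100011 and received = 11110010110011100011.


XOR: 11110000000000000000

Burst at position 0, length 4


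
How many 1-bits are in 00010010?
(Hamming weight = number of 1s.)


Counting 1s in 00010010

2


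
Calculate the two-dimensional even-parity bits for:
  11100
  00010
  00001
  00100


Row parities: 1111
Column parities: 11011

Row P: 1111, Col P: 11011, Corner: 0


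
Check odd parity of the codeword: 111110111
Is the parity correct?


Number of 1s: 8

No, parity error (8 ones)


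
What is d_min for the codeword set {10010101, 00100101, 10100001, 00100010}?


Comparing all pairs, minimum distance: 2
Can detect 1 errors, correct 0 errors

2


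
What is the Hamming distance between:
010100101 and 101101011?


XOR: 111001110
Count of 1s: 6

6


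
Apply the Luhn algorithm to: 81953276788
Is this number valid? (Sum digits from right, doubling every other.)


Luhn sum = 59
59 mod 10 = 9

Invalid (Luhn sum mod 10 = 9)


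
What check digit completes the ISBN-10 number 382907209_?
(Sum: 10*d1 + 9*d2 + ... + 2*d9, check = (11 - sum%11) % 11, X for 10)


Weighted sum: 242
242 mod 11 = 0

Check digit: 0


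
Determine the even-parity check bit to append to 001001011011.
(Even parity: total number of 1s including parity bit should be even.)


Number of 1s in data: 6
Parity bit: 0

0


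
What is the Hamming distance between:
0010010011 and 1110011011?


XOR: 1100001000
Count of 1s: 3

3


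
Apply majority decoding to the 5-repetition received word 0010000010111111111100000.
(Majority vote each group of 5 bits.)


Groups: 00100, 00010, 11111, 11111, 00000
Majority votes: 00110

00110


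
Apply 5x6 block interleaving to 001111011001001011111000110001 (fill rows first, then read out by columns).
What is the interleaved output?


Matrix:
  001111
  011001
  001011
  111000
  110001
Read columns: 000110101111110100001010011101

000110101111110100001010011101


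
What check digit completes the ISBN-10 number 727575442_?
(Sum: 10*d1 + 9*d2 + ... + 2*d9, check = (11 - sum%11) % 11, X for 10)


Weighted sum: 278
278 mod 11 = 3

Check digit: 8


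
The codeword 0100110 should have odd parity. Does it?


Number of 1s: 3

Yes, parity is correct (3 ones)


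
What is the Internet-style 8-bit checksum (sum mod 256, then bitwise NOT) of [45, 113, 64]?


Sum = 222 mod 256 = 222
Complement = 33

33


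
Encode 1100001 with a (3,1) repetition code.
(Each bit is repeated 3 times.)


Each bit -> 3 copies

111111000000000000111


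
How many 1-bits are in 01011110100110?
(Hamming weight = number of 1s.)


Counting 1s in 01011110100110

8


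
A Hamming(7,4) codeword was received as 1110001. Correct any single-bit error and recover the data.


Syndrome = 7: error at position 7

Data: 1000 (corrected bit 7)


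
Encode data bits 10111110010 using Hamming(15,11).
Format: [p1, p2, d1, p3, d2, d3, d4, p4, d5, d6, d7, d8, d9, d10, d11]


Parity bits: p1=0, p2=0, p3=1, p4=0

001101101110010


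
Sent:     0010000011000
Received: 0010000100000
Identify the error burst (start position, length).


XOR: 0000000111000

Burst at position 7, length 3


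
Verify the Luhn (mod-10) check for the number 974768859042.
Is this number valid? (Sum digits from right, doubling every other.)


Luhn sum = 73
73 mod 10 = 3

Invalid (Luhn sum mod 10 = 3)


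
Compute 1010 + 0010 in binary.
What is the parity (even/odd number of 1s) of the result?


1010 = 10
0010 = 2
Sum = 12 = 1100
1s count = 2

even parity (2 ones in 1100)


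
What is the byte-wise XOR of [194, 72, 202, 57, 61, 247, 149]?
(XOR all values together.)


XOR chain: 194 ^ 72 ^ 202 ^ 57 ^ 61 ^ 247 ^ 149 = 38

38


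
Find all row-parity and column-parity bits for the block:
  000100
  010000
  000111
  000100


Row parities: 1111
Column parities: 010111

Row P: 1111, Col P: 010111, Corner: 0


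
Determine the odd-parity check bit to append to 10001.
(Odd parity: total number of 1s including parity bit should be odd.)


Number of 1s in data: 2
Parity bit: 1

1


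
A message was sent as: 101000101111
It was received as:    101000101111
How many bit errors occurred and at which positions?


XOR: 000000000000

0 errors (received matches sent)


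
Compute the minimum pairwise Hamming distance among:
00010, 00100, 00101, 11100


Comparing all pairs, minimum distance: 1
Can detect 0 errors, correct 0 errors

1


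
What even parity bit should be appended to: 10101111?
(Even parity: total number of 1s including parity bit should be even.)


Number of 1s in data: 6
Parity bit: 0

0


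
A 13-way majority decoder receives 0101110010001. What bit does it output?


Ones: 6 out of 13
Threshold: 7

0 (6/13 voted 1)


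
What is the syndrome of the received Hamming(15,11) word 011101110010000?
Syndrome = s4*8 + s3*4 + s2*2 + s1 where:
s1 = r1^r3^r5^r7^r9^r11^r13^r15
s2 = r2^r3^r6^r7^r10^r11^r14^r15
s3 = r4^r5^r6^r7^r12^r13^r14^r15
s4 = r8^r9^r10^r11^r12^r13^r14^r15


s1=1, s2=1, s3=1, s4=0

Syndrome = 7 (error at position 7)


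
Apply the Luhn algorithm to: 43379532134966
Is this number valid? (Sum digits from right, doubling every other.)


Luhn sum = 77
77 mod 10 = 7

Invalid (Luhn sum mod 10 = 7)


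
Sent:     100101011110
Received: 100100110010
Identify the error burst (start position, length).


XOR: 000001101100

Burst at position 5, length 5


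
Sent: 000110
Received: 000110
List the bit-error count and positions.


XOR: 000000

0 errors (received matches sent)


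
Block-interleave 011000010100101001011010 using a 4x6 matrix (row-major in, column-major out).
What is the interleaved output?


Matrix:
  011000
  010100
  101001
  011010
Read columns: 001011011011010000010010

001011011011010000010010


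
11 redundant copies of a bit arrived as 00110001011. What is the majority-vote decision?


Ones: 5 out of 11
Threshold: 6

0 (5/11 voted 1)


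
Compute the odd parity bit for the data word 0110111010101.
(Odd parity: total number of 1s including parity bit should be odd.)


Number of 1s in data: 8
Parity bit: 1

1


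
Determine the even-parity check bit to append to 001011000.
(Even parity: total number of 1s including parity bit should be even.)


Number of 1s in data: 3
Parity bit: 1

1


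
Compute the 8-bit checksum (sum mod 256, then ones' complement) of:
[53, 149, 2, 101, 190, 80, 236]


Sum = 811 mod 256 = 43
Complement = 212

212


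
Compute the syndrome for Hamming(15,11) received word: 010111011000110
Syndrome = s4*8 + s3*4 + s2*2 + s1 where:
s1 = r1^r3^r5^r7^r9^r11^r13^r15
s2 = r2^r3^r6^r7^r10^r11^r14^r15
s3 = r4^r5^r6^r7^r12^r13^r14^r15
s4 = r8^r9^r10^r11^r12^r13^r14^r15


s1=1, s2=1, s3=1, s4=0

Syndrome = 7 (error at position 7)


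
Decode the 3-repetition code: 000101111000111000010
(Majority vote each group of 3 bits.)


Groups: 000, 101, 111, 000, 111, 000, 010
Majority votes: 0110100

0110100


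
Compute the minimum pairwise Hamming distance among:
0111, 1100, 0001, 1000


Comparing all pairs, minimum distance: 1
Can detect 0 errors, correct 0 errors

1


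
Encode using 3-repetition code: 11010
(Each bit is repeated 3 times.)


Each bit -> 3 copies

111111000111000


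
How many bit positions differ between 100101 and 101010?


XOR: 001111
Count of 1s: 4

4


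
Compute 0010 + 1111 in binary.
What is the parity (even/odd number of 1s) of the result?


0010 = 2
1111 = 15
Sum = 17 = 10001
1s count = 2

even parity (2 ones in 10001)


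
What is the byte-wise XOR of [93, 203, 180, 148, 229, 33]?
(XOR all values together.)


XOR chain: 93 ^ 203 ^ 180 ^ 148 ^ 229 ^ 33 = 114

114


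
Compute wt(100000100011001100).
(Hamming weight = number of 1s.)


Counting 1s in 100000100011001100

6


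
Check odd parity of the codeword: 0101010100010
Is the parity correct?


Number of 1s: 5

Yes, parity is correct (5 ones)


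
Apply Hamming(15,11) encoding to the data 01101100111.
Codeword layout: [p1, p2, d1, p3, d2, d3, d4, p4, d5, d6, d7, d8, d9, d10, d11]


Parity bits: p1=0, p2=0, p3=1, p4=1

000111011100111


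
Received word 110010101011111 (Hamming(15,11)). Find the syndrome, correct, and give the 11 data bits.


Syndrome = 3: error at position 3

Data: 11011011111 (corrected bit 3)


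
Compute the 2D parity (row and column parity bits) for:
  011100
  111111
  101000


Row parities: 100
Column parities: 001011

Row P: 100, Col P: 001011, Corner: 1


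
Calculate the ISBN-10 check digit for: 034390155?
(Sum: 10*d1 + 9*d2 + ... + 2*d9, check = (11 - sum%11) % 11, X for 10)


Weighted sum: 163
163 mod 11 = 9

Check digit: 2


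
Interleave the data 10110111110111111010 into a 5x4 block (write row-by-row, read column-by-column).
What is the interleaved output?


Matrix:
  1011
  0111
  1101
  1111
  1010
Read columns: 10111011101101111110

10111011101101111110


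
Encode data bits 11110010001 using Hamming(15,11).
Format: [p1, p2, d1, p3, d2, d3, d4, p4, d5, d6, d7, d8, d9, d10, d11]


Parity bits: p1=1, p2=1, p3=0, p4=0

111011100010001


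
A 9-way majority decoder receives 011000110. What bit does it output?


Ones: 4 out of 9
Threshold: 5

0 (4/9 voted 1)


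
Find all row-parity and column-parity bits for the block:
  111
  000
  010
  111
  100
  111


Row parities: 101111
Column parities: 001

Row P: 101111, Col P: 001, Corner: 1


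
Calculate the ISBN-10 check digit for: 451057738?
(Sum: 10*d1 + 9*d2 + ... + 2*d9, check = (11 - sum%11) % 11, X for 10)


Weighted sum: 211
211 mod 11 = 2

Check digit: 9


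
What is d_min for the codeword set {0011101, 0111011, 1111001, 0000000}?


Comparing all pairs, minimum distance: 2
Can detect 1 errors, correct 0 errors

2


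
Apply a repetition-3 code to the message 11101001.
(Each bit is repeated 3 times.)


Each bit -> 3 copies

111111111000111000000111


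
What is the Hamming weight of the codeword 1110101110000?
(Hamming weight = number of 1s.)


Counting 1s in 1110101110000

7


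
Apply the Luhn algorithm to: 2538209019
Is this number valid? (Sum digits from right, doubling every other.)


Luhn sum = 47
47 mod 10 = 7

Invalid (Luhn sum mod 10 = 7)


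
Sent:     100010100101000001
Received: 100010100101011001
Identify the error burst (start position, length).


XOR: 000000000000011000

Burst at position 13, length 2


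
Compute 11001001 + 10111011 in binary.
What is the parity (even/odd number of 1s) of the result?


11001001 = 201
10111011 = 187
Sum = 388 = 110000100
1s count = 3

odd parity (3 ones in 110000100)


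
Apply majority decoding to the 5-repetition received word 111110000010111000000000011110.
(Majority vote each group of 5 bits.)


Groups: 11111, 00000, 10111, 00000, 00000, 11110
Majority votes: 101001

101001


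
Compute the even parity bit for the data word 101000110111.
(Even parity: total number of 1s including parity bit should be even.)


Number of 1s in data: 7
Parity bit: 1

1


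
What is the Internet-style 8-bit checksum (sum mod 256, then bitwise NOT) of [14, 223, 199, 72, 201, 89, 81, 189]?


Sum = 1068 mod 256 = 44
Complement = 211

211
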